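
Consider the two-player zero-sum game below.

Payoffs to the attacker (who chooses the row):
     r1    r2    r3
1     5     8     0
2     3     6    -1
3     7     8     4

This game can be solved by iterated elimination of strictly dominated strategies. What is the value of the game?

Row 2 is strictly dominated by row 1 (5>3, 8>6, 0>-1); eliminate 2.
Column r2 is strictly dominated by r1 for the defender (5<8, 7<8); eliminate r2.
Row 1 is strictly dominated by row 3 (7>5, 4>0); eliminate 1.
Column r1 is strictly dominated by r3 for the defender (4<7); eliminate r1.
Only (3, r3) remains, with payoff 4.

4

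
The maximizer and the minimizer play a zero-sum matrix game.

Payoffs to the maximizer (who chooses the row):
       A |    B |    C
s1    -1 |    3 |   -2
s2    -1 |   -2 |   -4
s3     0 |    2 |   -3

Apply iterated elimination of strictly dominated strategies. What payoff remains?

Column A is strictly dominated by C for the minimizer (-2<-1, -4<-1, -3<0); eliminate A.
Column B is strictly dominated by C for the minimizer (-2<3, -4<-2, -3<2); eliminate B.
Row s2 is strictly dominated by row s1 (-2>-4); eliminate s2.
Row s3 is strictly dominated by row s1 (-2>-3); eliminate s3.
Only (s1, C) remains, with payoff -2.

-2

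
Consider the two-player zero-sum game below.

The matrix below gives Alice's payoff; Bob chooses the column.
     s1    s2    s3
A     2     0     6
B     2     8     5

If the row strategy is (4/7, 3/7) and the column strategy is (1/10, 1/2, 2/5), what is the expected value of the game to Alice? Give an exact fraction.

Against (1/10, 1/2, 2/5), each row's expected payoff is A: 13/5; B: 31/5.
Taking the (4/7, 3/7)-weighted average: (4/7)·(13/5) + (3/7)·(31/5) = 29/7.

29/7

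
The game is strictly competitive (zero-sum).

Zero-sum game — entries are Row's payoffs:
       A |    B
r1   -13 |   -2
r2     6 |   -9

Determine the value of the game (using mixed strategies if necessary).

-129/26

Row minima are -13 and -9, so Row's maximin is -9; column maxima are 6 and -2, so Column's minimax is -2. These differ, so the equilibrium is in mixed strategies.
Let Row play r1 with probability p. Column is indifferent when −13p + 6(1−p) = −2p − 9(1−p), giving p = 15/26.
Let Column play A with probability q. Row is indifferent when −13q − 2(1−q) = 6q − 9(1−q), giving q = 7/26.
The value is -13·(7/26) + (-2)·(19/26) = -129/26.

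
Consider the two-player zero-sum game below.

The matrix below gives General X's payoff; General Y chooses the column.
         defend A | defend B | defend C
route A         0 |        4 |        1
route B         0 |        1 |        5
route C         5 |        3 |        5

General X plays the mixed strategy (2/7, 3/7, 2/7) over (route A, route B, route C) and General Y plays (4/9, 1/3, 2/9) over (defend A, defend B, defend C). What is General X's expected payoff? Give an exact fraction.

Against (4/9, 1/3, 2/9), each row's expected payoff is route A: 14/9; route B: 13/9; route C: 13/3.
Taking the (2/7, 3/7, 2/7)-weighted average: (2/7)·(14/9) + (3/7)·(13/9) + (2/7)·(13/3) = 145/63.

145/63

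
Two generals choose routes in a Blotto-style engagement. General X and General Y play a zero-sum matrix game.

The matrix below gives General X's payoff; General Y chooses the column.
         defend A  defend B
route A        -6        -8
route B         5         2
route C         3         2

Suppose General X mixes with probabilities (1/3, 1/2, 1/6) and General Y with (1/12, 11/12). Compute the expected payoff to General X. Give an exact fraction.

-41/36

Against (1/12, 11/12), each row's expected payoff is route A: -47/6; route B: 9/4; route C: 25/12.
Taking the (1/3, 1/2, 1/6)-weighted average: (1/3)·(-47/6) + (1/2)·(9/4) + (1/6)·(25/12) = -41/36.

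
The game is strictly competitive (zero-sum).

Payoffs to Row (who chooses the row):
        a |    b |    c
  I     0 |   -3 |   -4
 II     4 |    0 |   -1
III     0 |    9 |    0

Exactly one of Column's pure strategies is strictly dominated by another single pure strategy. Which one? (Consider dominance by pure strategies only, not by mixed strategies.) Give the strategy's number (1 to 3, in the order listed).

Column prefers columns that give Row less. Compare b with c: -4 < -3, -1 < 0, 0 < 9.
So c strictly dominates b for Column; b is strictly dominated.

2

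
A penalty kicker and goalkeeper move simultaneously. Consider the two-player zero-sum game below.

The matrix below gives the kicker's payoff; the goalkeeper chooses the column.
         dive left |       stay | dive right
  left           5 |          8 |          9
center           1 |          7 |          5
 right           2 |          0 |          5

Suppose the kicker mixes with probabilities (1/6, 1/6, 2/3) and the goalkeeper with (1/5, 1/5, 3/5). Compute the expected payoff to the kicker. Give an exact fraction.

Against (1/5, 1/5, 3/5), each row's expected payoff is left: 8; center: 23/5; right: 17/5.
Taking the (1/6, 1/6, 2/3)-weighted average: (1/6)·(8) + (1/6)·(23/5) + (2/3)·(17/5) = 131/30.

131/30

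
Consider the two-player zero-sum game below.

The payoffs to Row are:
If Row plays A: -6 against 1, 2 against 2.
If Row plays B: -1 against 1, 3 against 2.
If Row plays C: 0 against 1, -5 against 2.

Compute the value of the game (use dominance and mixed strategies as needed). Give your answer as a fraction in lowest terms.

-5/9

Row A is strictly dominated by row B, so Row never plays it.
The remaining 2×2 game on (B, C) × (1, 2) has no saddle point. Let Row play B with probability p; indifference gives −p = 3p − 5(1−p), so p = 5/9.
Similarly Column's optimal q on 1 is 8/9, and the value is -1·(8/9) + (3)·(1/9) = -5/9.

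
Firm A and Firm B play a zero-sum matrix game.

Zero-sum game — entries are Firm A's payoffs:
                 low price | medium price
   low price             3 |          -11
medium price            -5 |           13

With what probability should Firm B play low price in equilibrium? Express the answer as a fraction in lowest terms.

Row minima are -11 and -5, so Firm A's maximin is -5; column maxima are 3 and 13, so Firm B's minimax is 3. These differ, so the equilibrium is in mixed strategies.
Let Firm B play low price with probability q. Firm A is indifferent when 3q − 11(1−q) = −5q + 13(1−q), giving q = 3/4.

3/4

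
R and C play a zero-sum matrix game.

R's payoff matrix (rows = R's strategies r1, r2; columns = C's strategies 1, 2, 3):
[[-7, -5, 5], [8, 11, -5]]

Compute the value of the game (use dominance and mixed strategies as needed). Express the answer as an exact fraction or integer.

Column 2 is strictly dominated by 1 for C (it gives R more in every row).
The remaining 2×2 game on (r1, r2) × (1, 3) has no saddle point. Let R play r1 with probability p; indifference gives −7p + 8(1−p) = 5p − 5(1−p), so p = 13/25.
Similarly C's optimal q on 1 is 2/5, and the value is -7·(2/5) + (5)·(3/5) = 1/5.

1/5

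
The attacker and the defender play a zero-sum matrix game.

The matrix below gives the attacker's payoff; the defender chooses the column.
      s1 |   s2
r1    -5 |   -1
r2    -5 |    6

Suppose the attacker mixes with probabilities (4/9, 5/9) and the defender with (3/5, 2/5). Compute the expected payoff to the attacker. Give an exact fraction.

-83/45

Against (3/5, 2/5), each row's expected payoff is r1: -17/5; r2: -3/5.
Taking the (4/9, 5/9)-weighted average: (4/9)·(-17/5) + (5/9)·(-3/5) = -83/45.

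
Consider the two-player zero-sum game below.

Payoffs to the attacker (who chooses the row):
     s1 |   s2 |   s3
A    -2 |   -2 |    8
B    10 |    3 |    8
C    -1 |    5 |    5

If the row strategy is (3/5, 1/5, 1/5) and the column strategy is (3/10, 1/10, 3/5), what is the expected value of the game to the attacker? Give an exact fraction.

233/50

Against (3/10, 1/10, 3/5), each row's expected payoff is A: 4; B: 81/10; C: 16/5.
Taking the (3/5, 1/5, 1/5)-weighted average: (3/5)·(4) + (1/5)·(81/10) + (1/5)·(16/5) = 233/50.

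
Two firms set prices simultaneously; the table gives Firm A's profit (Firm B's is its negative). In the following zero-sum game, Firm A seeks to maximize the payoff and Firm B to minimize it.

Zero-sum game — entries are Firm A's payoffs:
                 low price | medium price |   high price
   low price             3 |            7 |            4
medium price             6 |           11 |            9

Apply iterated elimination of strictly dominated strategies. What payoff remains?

6

Column medium price is strictly dominated by low price for Firm B (3<7, 6<11); eliminate medium price.
Column high price is strictly dominated by low price for Firm B (3<4, 6<9); eliminate high price.
Row low price is strictly dominated by row medium price (6>3); eliminate low price.
Only (medium price, low price) remains, with payoff 6.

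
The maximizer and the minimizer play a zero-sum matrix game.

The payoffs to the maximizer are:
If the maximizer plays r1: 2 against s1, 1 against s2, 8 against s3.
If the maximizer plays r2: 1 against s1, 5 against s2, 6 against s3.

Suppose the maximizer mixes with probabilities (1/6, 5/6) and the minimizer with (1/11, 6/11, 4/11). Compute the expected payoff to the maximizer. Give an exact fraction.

Against (1/11, 6/11, 4/11), each row's expected payoff is r1: 40/11; r2: 5.
Taking the (1/6, 5/6)-weighted average: (1/6)·(40/11) + (5/6)·(5) = 105/22.

105/22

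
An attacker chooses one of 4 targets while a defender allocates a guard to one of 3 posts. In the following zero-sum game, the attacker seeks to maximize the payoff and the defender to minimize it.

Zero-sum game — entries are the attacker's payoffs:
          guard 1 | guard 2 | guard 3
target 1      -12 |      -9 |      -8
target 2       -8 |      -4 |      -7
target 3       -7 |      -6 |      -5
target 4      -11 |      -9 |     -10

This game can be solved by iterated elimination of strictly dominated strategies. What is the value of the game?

Column guard 2 is strictly dominated by guard 1 for the defender (-12<-9, -8<-4, -7<-6, -11<-9); eliminate guard 2.
Column guard 3 is strictly dominated by guard 1 for the defender (-12<-8, -8<-7, -7<-5, -11<-10); eliminate guard 3.
Row target 4 is strictly dominated by row target 2 (-8>-11); eliminate target 4.
Row target 1 is strictly dominated by row target 2 (-8>-12); eliminate target 1.
Row target 2 is strictly dominated by row target 3 (-7>-8); eliminate target 2.
Only (target 3, guard 1) remains, with payoff -7.

-7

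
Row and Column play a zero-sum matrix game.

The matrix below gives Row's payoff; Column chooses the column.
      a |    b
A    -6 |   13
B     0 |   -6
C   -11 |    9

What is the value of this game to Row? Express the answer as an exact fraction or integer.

-36/25

Row C is strictly dominated by row A, so Row never plays it.
The remaining 2×2 game on (A, B) × (a, b) has no saddle point. Let Row play A with probability p; indifference gives −6p = 13p − 6(1−p), so p = 6/25.
Similarly Column's optimal q on a is 19/25, and the value is -6·(19/25) + (13)·(6/25) = -36/25.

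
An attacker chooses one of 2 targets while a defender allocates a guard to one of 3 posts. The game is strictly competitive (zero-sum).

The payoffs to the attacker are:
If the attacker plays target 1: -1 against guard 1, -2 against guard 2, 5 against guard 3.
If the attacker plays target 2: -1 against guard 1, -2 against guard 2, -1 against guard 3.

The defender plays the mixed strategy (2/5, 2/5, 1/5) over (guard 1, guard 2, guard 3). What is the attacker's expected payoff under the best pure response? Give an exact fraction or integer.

-1/5

target 1: (-1)·(2/5) + (-2)·(2/5) + (5)·(1/5) = -1/5.
target 2: (-1)·(2/5) + (-2)·(2/5) + (-1)·(1/5) = -7/5.
The best pure response is target 1 with expected payoff -1/5.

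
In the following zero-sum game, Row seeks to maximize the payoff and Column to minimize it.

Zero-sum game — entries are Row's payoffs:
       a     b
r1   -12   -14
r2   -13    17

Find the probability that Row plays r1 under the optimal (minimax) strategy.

Row minima are -14 and -13, so Row's maximin is -13; column maxima are -12 and 17, so Column's minimax is -12. These differ, so the equilibrium is in mixed strategies.
Let Row play r1 with probability p. Column is indifferent when −12p − 13(1−p) = −14p + 17(1−p), giving p = 15/16.

15/16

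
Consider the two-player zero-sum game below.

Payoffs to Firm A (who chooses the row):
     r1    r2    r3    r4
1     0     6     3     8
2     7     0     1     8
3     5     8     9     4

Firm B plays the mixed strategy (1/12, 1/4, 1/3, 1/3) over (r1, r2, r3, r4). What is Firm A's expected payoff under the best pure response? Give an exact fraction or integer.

1: (0)·(1/12) + (6)·(1/4) + (3)·(1/3) + (8)·(1/3) = 31/6.
2: (7)·(1/12) + (0)·(1/4) + (1)·(1/3) + (8)·(1/3) = 43/12.
3: (5)·(1/12) + (8)·(1/4) + (9)·(1/3) + (4)·(1/3) = 27/4.
The best pure response is 3 with expected payoff 27/4.

27/4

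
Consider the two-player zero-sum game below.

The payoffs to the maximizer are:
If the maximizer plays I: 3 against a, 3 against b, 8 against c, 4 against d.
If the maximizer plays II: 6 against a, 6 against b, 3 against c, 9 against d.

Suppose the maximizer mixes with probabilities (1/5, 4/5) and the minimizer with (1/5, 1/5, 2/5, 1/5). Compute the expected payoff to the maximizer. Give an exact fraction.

134/25

Against (1/5, 1/5, 2/5, 1/5), each row's expected payoff is I: 26/5; II: 27/5.
Taking the (1/5, 4/5)-weighted average: (1/5)·(26/5) + (4/5)·(27/5) = 134/25.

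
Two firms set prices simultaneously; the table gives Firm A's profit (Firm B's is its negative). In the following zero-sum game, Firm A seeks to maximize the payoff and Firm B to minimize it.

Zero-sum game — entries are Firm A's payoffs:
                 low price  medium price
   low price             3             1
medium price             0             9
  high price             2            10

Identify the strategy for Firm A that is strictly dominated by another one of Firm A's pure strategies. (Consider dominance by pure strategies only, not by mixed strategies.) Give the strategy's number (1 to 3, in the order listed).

2

Compare medium price with high price: 2 > 0, 10 > 9.
So high price strictly dominates medium price for Firm A; medium price is strictly dominated.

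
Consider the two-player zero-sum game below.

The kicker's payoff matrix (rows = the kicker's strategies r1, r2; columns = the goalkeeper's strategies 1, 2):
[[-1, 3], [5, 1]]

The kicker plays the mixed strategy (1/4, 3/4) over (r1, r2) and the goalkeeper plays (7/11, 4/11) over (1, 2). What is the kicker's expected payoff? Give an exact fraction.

61/22

Against (7/11, 4/11), each row's expected payoff is r1: 5/11; r2: 39/11.
Taking the (1/4, 3/4)-weighted average: (1/4)·(5/11) + (3/4)·(39/11) = 61/22.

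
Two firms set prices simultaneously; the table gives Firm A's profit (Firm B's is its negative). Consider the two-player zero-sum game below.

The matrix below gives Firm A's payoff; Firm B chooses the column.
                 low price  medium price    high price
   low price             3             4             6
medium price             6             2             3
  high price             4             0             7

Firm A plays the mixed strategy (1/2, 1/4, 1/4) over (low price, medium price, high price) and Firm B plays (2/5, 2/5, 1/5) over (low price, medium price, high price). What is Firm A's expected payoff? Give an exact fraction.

Against (2/5, 2/5, 1/5), each row's expected payoff is low price: 4; medium price: 19/5; high price: 3.
Taking the (1/2, 1/4, 1/4)-weighted average: (1/2)·(4) + (1/4)·(19/5) + (1/4)·(3) = 37/10.

37/10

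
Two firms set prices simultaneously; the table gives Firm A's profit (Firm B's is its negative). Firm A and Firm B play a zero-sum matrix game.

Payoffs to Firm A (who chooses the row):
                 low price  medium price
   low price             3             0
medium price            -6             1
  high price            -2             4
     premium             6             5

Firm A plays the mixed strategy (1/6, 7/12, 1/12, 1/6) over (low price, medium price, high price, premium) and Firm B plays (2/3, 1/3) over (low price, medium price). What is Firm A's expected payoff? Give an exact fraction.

Against (2/3, 1/3), each row's expected payoff is low price: 2; medium price: -11/3; high price: 0; premium: 17/3.
Taking the (1/6, 7/12, 1/12, 1/6)-weighted average: (1/6)·(2) + (7/12)·(-11/3) + (1/12)·(0) + (1/6)·(17/3) = -31/36.

-31/36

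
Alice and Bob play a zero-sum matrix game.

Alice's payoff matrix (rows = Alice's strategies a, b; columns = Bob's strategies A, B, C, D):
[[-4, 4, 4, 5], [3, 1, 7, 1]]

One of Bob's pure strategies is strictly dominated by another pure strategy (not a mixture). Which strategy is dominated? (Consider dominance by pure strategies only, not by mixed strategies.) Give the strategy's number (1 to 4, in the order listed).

Bob prefers columns that give Alice less. Compare C with A: -4 < 4, 3 < 7.
So A strictly dominates C for Bob; C is strictly dominated.

3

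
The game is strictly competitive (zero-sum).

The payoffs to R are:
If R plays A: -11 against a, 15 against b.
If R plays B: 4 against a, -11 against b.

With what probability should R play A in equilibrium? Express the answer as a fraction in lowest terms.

Row minima are -11 and -11, so R's maximin is -11; column maxima are 4 and 15, so C's minimax is 4. These differ, so the equilibrium is in mixed strategies.
Let R play A with probability p. C is indifferent when −11p + 4(1−p) = 15p − 11(1−p), giving p = 15/41.

15/41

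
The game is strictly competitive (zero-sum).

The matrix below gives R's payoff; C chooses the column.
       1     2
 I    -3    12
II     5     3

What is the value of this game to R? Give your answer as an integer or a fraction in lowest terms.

Row minima are -3 and 3, so R's maximin is 3; column maxima are 5 and 12, so C's minimax is 5. These differ, so the equilibrium is in mixed strategies.
Let R play I with probability p. C is indifferent when −3p + 5(1−p) = 12p + 3(1−p), giving p = 2/17.
Let C play 1 with probability q. R is indifferent when −3q + 12(1−q) = 5q + 3(1−q), giving q = 9/17.
The value is -3·(9/17) + (12)·(8/17) = 69/17.

69/17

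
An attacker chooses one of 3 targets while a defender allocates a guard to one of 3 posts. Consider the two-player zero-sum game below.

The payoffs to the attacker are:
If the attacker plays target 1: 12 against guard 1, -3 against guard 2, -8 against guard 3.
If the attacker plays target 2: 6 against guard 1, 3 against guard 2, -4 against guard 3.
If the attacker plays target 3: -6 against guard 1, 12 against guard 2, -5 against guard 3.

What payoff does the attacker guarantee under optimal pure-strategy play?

Row minima: -8, -4, -6 → the attacker's maximin is -4.
Column maxima: 12, 12, -4 → the defender's minimax is -4.
They coincide at (target 2, guard 3), so the value is -4.

-4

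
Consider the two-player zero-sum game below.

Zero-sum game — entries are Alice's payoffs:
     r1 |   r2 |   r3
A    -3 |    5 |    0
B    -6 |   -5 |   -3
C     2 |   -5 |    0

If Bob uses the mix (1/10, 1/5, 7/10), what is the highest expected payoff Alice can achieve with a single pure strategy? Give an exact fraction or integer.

A: (-3)·(1/10) + (5)·(1/5) + (0)·(7/10) = 7/10.
B: (-6)·(1/10) + (-5)·(1/5) + (-3)·(7/10) = -37/10.
C: (2)·(1/10) + (-5)·(1/5) + (0)·(7/10) = -4/5.
The best pure response is A with expected payoff 7/10.

7/10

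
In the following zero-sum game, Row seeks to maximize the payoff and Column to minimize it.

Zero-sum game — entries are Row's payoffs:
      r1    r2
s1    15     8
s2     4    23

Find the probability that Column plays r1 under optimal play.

15/26

Row minima are 8 and 4, so Row's maximin is 8; column maxima are 15 and 23, so Column's minimax is 15. These differ, so the equilibrium is in mixed strategies.
Let Column play r1 with probability q. Row is indifferent when 15q + 8(1−q) = 4q + 23(1−q), giving q = 15/26.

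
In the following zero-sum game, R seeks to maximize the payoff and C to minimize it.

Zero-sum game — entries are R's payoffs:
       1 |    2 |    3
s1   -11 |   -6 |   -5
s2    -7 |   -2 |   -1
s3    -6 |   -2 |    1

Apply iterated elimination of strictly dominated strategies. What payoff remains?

-6

Row s1 is strictly dominated by row s2 (-7>-11, -2>-6, -1>-5); eliminate s1.
Column 3 is strictly dominated by 1 for C (-7<-1, -6<1); eliminate 3.
Column 2 is strictly dominated by 1 for C (-7<-2, -6<-2); eliminate 2.
Row s2 is strictly dominated by row s3 (-6>-7); eliminate s2.
Only (s3, 1) remains, with payoff -6.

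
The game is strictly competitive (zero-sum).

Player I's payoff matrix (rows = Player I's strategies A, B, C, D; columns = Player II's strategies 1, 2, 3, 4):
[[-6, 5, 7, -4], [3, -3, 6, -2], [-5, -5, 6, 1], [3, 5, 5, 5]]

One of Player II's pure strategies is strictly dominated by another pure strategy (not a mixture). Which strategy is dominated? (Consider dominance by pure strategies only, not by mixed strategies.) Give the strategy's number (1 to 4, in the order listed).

3

Player II prefers columns that give Player I less. Compare 3 with 1: -6 < 7, 3 < 6, -5 < 6, 3 < 5.
So 1 strictly dominates 3 for Player II; 3 is strictly dominated.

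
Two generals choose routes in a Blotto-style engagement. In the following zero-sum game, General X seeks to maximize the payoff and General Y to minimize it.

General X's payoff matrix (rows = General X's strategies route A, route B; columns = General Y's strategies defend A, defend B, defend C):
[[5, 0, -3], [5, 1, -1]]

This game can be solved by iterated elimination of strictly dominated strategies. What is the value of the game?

-1

Column defend B is strictly dominated by defend C for General Y (-3<0, -1<1); eliminate defend B.
Column defend A is strictly dominated by defend C for General Y (-3<5, -1<5); eliminate defend A.
Row route A is strictly dominated by row route B (-1>-3); eliminate route A.
Only (route B, defend C) remains, with payoff -1.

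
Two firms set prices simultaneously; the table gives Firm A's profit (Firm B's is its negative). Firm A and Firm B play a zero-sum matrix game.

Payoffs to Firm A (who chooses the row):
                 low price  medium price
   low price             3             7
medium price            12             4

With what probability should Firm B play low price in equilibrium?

1/4

Row minima are 3 and 4, so Firm A's maximin is 4; column maxima are 12 and 7, so Firm B's minimax is 7. These differ, so the equilibrium is in mixed strategies.
Let Firm B play low price with probability q. Firm A is indifferent when 3q + 7(1−q) = 12q + 4(1−q), giving q = 1/4.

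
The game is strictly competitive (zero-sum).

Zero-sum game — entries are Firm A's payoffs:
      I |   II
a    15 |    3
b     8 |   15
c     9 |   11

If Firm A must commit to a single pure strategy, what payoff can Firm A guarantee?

The worst-case payoff for each row is a: 3, b: 8, c: 9.
The best of these is 9.

9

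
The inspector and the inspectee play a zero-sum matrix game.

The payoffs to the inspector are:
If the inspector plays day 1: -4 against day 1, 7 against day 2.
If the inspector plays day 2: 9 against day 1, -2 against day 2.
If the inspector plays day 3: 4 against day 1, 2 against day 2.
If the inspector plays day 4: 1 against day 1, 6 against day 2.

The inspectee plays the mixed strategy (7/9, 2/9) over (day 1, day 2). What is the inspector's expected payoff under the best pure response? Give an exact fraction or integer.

day 1: (-4)·(7/9) + (7)·(2/9) = -14/9.
day 2: (9)·(7/9) + (-2)·(2/9) = 59/9.
day 3: (4)·(7/9) + (2)·(2/9) = 32/9.
day 4: (1)·(7/9) + (6)·(2/9) = 19/9.
The best pure response is day 2 with expected payoff 59/9.

59/9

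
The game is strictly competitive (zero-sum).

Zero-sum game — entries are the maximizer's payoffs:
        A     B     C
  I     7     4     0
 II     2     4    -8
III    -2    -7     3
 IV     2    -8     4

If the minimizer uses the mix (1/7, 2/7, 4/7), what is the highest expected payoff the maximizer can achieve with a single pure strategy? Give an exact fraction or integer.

15/7

I: (7)·(1/7) + (4)·(2/7) + (0)·(4/7) = 15/7.
II: (2)·(1/7) + (4)·(2/7) + (-8)·(4/7) = -22/7.
III: (-2)·(1/7) + (-7)·(2/7) + (3)·(4/7) = -4/7.
IV: (2)·(1/7) + (-8)·(2/7) + (4)·(4/7) = 2/7.
The best pure response is I with expected payoff 15/7.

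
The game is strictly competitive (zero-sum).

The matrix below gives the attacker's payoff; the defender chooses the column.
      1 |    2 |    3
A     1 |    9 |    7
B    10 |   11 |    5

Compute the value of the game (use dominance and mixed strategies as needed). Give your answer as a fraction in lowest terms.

Column 2 is strictly dominated by 3 for the defender (it gives the attacker more in every row).
The remaining 2×2 game on (A, B) × (1, 3) has no saddle point. Let the attacker play A with probability p; indifference gives p + 10(1−p) = 7p + 5(1−p), so p = 5/11.
Similarly the defender's optimal q on 1 is 2/11, and the value is 1·(2/11) + (7)·(9/11) = 65/11.

65/11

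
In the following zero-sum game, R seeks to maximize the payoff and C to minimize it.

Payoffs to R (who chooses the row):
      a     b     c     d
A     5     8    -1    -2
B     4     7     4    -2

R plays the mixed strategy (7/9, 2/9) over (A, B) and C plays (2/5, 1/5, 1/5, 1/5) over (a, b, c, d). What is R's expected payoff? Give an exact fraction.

Against (2/5, 1/5, 1/5, 1/5), each row's expected payoff is A: 3; B: 17/5.
Taking the (7/9, 2/9)-weighted average: (7/9)·(3) + (2/9)·(17/5) = 139/45.

139/45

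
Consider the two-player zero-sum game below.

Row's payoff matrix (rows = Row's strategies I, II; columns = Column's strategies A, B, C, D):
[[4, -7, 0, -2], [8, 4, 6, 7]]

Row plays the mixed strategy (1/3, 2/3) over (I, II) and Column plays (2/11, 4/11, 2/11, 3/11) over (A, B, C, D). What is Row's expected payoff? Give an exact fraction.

Against (2/11, 4/11, 2/11, 3/11), each row's expected payoff is I: -26/11; II: 65/11.
Taking the (1/3, 2/3)-weighted average: (1/3)·(-26/11) + (2/3)·(65/11) = 104/33.

104/33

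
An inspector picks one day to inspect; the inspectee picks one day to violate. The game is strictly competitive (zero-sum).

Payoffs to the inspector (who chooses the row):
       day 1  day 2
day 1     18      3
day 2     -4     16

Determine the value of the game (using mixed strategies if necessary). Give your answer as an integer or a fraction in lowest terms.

60/7

Row minima are 3 and -4, so the inspector's maximin is 3; column maxima are 18 and 16, so the inspectee's minimax is 16. These differ, so the equilibrium is in mixed strategies.
Let the inspector play day 1 with probability p. The inspectee is indifferent when 18p − 4(1−p) = 3p + 16(1−p), giving p = 4/7.
Let the inspectee play day 1 with probability q. The inspector is indifferent when 18q + 3(1−q) = −4q + 16(1−q), giving q = 13/35.
The value is 18·(13/35) + (3)·(22/35) = 60/7.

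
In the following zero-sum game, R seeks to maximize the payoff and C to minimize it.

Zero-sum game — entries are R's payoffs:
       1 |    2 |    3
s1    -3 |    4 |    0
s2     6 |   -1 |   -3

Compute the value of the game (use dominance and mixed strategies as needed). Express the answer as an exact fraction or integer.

-3/4

Column 2 is strictly dominated by 3 for C (it gives R more in every row).
The remaining 2×2 game on (s1, s2) × (1, 3) has no saddle point. Let R play s1 with probability p; indifference gives −3p + 6(1−p) = −3(1−p), so p = 3/4.
Similarly C's optimal q on 1 is 1/4, and the value is -3·(1/4) + (0)·(3/4) = -3/4.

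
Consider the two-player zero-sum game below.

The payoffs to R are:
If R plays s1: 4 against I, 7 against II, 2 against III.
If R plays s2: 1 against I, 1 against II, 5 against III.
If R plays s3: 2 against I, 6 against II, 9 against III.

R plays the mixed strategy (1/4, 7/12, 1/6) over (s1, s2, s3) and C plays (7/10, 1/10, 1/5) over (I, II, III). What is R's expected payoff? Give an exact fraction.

319/120

Against (7/10, 1/10, 1/5), each row's expected payoff is s1: 39/10; s2: 9/5; s3: 19/5.
Taking the (1/4, 7/12, 1/6)-weighted average: (1/4)·(39/10) + (7/12)·(9/5) + (1/6)·(19/5) = 319/120.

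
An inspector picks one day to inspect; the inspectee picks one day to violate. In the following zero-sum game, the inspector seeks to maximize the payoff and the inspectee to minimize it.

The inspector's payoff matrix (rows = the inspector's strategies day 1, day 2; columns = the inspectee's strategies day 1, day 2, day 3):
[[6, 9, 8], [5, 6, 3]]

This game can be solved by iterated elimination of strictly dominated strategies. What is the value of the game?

Column day 2 is strictly dominated by day 1 for the inspectee (6<9, 5<6); eliminate day 2.
Row day 2 is strictly dominated by row day 1 (6>5, 8>3); eliminate day 2.
Column day 3 is strictly dominated by day 1 for the inspectee (6<8); eliminate day 3.
Only (day 1, day 1) remains, with payoff 6.

6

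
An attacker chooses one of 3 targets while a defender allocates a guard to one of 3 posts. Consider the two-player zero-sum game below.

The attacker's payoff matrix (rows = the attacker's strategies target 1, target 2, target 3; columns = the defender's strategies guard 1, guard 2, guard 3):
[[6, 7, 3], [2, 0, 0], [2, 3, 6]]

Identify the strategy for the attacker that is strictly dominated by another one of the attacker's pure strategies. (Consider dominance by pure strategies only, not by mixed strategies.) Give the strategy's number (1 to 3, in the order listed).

Compare target 2 with target 1: 6 > 2, 7 > 0, 3 > 0.
So target 1 strictly dominates target 2 for the attacker; target 2 is strictly dominated.

2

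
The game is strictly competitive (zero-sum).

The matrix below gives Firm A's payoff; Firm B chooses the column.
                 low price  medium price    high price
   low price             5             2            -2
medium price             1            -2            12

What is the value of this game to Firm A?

Column low price is strictly dominated by medium price for Firm B (it gives Firm A more in every row).
The remaining 2×2 game on (low price, medium price) × (medium price, high price) has no saddle point. Let Firm A play low price with probability p; indifference gives 2p − 2(1−p) = −2p + 12(1−p), so p = 7/9.
Similarly Firm B's optimal q on medium price is 7/9, and the value is 2·(7/9) + (-2)·(2/9) = 10/9.

10/9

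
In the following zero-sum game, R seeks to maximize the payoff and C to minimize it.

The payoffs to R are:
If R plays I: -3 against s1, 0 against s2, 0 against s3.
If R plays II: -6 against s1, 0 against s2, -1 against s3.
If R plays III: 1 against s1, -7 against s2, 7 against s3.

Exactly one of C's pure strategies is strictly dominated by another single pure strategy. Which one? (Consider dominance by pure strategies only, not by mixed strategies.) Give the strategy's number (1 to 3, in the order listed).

3

C prefers columns that give R less. Compare s3 with s1: -3 < 0, -6 < -1, 1 < 7.
So s1 strictly dominates s3 for C; s3 is strictly dominated.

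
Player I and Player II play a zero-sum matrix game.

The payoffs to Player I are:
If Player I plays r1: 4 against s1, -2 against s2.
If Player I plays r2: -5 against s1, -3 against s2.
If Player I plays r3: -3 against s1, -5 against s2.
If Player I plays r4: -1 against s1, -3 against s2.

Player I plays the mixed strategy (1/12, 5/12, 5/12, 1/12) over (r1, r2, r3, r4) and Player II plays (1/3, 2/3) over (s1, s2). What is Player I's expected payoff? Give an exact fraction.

-127/36

Against (1/3, 2/3), each row's expected payoff is r1: 0; r2: -11/3; r3: -13/3; r4: -7/3.
Taking the (1/12, 5/12, 5/12, 1/12)-weighted average: (1/12)·(0) + (5/12)·(-11/3) + (5/12)·(-13/3) + (1/12)·(-7/3) = -127/36.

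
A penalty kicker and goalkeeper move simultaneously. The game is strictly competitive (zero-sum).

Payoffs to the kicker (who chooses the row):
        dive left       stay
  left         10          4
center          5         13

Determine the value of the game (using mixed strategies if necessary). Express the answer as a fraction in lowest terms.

55/7

Row minima are 4 and 5, so the kicker's maximin is 5; column maxima are 10 and 13, so the goalkeeper's minimax is 10. These differ, so the equilibrium is in mixed strategies.
Let the kicker play left with probability p. The goalkeeper is indifferent when 10p + 5(1−p) = 4p + 13(1−p), giving p = 4/7.
Let the goalkeeper play dive left with probability q. The kicker is indifferent when 10q + 4(1−q) = 5q + 13(1−q), giving q = 9/14.
The value is 10·(9/14) + (4)·(5/14) = 55/7.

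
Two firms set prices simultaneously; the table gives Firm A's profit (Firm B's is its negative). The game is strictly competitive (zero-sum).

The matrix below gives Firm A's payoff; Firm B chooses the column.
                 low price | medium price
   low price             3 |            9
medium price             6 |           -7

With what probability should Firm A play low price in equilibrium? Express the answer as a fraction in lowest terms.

Row minima are 3 and -7, so Firm A's maximin is 3; column maxima are 6 and 9, so Firm B's minimax is 6. These differ, so the equilibrium is in mixed strategies.
Let Firm A play low price with probability p. Firm B is indifferent when 3p + 6(1−p) = 9p − 7(1−p), giving p = 13/19.

13/19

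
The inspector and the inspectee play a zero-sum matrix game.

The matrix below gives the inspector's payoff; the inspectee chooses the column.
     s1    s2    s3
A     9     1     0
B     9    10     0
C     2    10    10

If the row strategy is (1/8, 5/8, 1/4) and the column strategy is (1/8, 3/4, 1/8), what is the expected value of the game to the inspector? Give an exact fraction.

63/8

Against (1/8, 3/4, 1/8), each row's expected payoff is A: 15/8; B: 69/8; C: 9.
Taking the (1/8, 5/8, 1/4)-weighted average: (1/8)·(15/8) + (5/8)·(69/8) + (1/4)·(9) = 63/8.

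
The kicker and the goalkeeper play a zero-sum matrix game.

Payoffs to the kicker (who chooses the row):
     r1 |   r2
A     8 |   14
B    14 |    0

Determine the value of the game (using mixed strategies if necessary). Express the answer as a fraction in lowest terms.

49/5

Row minima are 8 and 0, so the kicker's maximin is 8; column maxima are 14 and 14, so the goalkeeper's minimax is 14. These differ, so the equilibrium is in mixed strategies.
Let the kicker play A with probability p. The goalkeeper is indifferent when 8p + 14(1−p) = 14p, giving p = 7/10.
Let the goalkeeper play r1 with probability q. The kicker is indifferent when 8q + 14(1−q) = 14q, giving q = 7/10.
The value is 8·(7/10) + (14)·(3/10) = 49/5.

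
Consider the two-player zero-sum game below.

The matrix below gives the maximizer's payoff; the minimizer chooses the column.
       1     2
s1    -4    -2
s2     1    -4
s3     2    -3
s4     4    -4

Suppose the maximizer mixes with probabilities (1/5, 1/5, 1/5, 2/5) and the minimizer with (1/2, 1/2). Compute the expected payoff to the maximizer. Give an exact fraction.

-1

Against (1/2, 1/2), each row's expected payoff is s1: -3; s2: -3/2; s3: -1/2; s4: 0.
Taking the (1/5, 1/5, 1/5, 2/5)-weighted average: (1/5)·(-3) + (1/5)·(-3/2) + (1/5)·(-1/2) + (2/5)·(0) = -1.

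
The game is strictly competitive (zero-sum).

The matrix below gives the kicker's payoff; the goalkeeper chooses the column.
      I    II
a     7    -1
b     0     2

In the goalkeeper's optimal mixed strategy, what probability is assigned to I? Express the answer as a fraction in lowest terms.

Row minima are -1 and 0, so the kicker's maximin is 0; column maxima are 7 and 2, so the goalkeeper's minimax is 2. These differ, so the equilibrium is in mixed strategies.
Let the goalkeeper play I with probability q. The kicker is indifferent when 7q − (1−q) = 2(1−q), giving q = 3/10.

3/10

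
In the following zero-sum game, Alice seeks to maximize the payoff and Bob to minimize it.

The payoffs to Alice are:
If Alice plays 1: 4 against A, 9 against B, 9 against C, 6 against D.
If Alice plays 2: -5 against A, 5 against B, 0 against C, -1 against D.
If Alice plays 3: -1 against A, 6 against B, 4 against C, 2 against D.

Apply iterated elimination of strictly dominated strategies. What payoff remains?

4

Column C is strictly dominated by A for Bob (4<9, -5<0, -1<4); eliminate C.
Column D is strictly dominated by A for Bob (4<6, -5<-1, -1<2); eliminate D.
Row 3 is strictly dominated by row 1 (4>-1, 9>6); eliminate 3.
Row 2 is strictly dominated by row 1 (4>-5, 9>5); eliminate 2.
Column B is strictly dominated by A for Bob (4<9); eliminate B.
Only (1, A) remains, with payoff 4.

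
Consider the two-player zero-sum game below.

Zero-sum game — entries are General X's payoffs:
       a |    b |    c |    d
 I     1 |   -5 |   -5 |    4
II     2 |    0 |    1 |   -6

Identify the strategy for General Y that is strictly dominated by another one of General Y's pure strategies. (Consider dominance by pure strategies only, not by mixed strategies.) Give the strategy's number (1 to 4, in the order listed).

1

General Y prefers columns that give General X less. Compare a with b: -5 < 1, 0 < 2.
So b strictly dominates a for General Y; a is strictly dominated.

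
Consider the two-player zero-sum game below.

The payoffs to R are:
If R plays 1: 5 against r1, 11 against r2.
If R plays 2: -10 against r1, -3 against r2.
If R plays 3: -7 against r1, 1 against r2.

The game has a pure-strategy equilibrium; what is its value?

5

Row minima: 5, -10, -7 → R's maximin is 5.
Column maxima: 5, 11 → C's minimax is 5.
They coincide at (1, r1), so the value is 5.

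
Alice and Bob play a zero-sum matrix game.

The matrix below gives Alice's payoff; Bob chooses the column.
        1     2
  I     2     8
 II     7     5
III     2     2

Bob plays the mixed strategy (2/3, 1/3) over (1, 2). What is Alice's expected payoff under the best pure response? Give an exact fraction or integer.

I: (2)·(2/3) + (8)·(1/3) = 4.
II: (7)·(2/3) + (5)·(1/3) = 19/3.
III: (2)·(2/3) + (2)·(1/3) = 2.
The best pure response is II with expected payoff 19/3.

19/3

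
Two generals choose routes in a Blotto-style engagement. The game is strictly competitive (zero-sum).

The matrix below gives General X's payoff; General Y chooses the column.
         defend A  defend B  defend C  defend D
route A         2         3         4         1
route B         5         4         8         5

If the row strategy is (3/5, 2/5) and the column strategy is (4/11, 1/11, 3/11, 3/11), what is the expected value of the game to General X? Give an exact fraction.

Against (4/11, 1/11, 3/11, 3/11), each row's expected payoff is route A: 26/11; route B: 63/11.
Taking the (3/5, 2/5)-weighted average: (3/5)·(26/11) + (2/5)·(63/11) = 204/55.

204/55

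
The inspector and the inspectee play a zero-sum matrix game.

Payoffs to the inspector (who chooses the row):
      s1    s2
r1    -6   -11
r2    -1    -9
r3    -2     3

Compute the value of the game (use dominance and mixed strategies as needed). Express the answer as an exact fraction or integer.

-21/13

Row r1 is strictly dominated by row r2, so the inspector never plays it.
The remaining 2×2 game on (r2, r3) × (s1, s2) has no saddle point. Let the inspector play r2 with probability p; indifference gives −p − 2(1−p) = −9p + 3(1−p), so p = 5/13.
Similarly the inspectee's optimal q on s1 is 12/13, and the value is -1·(12/13) + (-9)·(1/13) = -21/13.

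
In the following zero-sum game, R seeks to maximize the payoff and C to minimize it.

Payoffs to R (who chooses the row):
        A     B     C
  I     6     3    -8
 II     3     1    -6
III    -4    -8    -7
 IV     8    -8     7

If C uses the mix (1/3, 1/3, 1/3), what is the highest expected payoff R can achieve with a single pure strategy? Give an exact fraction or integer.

I: (6)·(1/3) + (3)·(1/3) + (-8)·(1/3) = 1/3.
II: (3)·(1/3) + (1)·(1/3) + (-6)·(1/3) = -2/3.
III: (-4)·(1/3) + (-8)·(1/3) + (-7)·(1/3) = -19/3.
IV: (8)·(1/3) + (-8)·(1/3) + (7)·(1/3) = 7/3.
The best pure response is IV with expected payoff 7/3.

7/3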